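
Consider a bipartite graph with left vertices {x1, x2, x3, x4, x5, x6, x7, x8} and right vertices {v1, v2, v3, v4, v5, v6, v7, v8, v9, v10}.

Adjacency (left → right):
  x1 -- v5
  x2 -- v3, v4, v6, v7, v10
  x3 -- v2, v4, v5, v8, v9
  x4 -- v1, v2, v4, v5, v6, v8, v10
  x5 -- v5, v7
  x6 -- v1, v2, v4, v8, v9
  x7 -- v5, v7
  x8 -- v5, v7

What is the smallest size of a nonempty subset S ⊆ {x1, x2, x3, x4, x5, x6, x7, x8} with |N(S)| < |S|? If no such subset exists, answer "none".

3

Take S = {x1, x5, x7}. Its neighbourhood is {v5, v7}, so |N(S)| = 2 < |S| = 3.
Every subset of size less than 3 has at least as many neighbours as members, so 3 is the minimum.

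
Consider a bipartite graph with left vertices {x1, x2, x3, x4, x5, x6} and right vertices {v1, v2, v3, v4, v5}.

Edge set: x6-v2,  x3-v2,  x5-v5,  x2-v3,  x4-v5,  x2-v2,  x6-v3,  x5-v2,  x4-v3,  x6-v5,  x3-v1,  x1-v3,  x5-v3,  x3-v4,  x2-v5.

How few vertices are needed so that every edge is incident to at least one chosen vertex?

4

The 4 edges x1–v3, x2–v2, x3–v1, x4–v5 form a matching, so any vertex cover needs at least 4 vertices (one per matched edge).
Conversely {x3, v2, v3, v5} meets every edge and has exactly 4 vertices, so 4 is optimal.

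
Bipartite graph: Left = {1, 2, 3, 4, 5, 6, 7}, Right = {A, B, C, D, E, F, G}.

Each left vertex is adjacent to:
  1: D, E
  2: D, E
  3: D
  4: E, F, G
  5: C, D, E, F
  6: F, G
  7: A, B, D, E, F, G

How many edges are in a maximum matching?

6

One maximum matching: 1–D, 2–E, 4–G, 5–C, 6–F, 7–A.
The set {1, 2, 3} has only 2 neighbours ({D, E}), so by Hall's theorem at most 6 of the 7 left vertices can be matched.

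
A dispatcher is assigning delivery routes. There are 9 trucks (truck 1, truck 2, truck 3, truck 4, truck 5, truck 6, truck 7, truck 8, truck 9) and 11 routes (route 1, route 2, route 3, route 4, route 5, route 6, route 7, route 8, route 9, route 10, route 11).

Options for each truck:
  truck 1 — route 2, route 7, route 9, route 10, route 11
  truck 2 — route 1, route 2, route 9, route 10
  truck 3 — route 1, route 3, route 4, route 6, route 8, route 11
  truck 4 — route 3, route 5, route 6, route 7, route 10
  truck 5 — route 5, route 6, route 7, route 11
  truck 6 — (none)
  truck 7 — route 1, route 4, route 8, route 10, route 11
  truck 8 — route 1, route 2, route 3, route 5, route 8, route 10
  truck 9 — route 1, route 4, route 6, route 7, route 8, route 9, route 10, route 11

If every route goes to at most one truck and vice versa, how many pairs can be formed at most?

8

A valid assignment of size 8: truck 1-route 9, truck 2-route 10, truck 3-route 3, truck 4-route 7, truck 5-route 6, truck 7-route 8, truck 8-route 2, truck 9-route 4.
The set {truck 6} has only 0 neighbours (∅), so by Hall's theorem at most 8 of the 9 trucks can be matched.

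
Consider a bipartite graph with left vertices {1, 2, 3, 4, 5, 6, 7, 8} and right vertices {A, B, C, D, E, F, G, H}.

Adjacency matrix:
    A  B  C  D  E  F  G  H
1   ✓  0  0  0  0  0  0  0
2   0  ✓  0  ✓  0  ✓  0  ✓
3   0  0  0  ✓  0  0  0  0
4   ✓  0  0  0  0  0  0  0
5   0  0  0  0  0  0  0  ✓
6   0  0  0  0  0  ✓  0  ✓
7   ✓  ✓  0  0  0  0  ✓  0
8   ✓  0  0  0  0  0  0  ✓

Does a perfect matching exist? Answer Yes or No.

The set {1, 4, 5, 8} has only 2 neighbours ({A, H}), so by Hall's theorem at most 6 of the 8 left vertices can be matched.
Hence no matching covers every left vertex.

No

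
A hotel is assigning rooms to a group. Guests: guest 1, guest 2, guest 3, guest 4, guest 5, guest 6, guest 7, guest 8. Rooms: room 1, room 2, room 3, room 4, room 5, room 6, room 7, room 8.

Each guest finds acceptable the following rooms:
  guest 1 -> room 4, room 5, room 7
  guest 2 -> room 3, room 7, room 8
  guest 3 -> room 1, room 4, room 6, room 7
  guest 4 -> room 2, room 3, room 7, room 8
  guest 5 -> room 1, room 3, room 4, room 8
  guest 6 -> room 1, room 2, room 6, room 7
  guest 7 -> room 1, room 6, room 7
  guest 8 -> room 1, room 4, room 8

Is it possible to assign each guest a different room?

Yes

A valid assignment of size 8: guest 1→room 5, guest 2→room 7, guest 3→room 4, guest 4→room 2, guest 5→room 3, guest 6→room 1, guest 7→room 6, guest 8→room 8.
All 8 guests are covered.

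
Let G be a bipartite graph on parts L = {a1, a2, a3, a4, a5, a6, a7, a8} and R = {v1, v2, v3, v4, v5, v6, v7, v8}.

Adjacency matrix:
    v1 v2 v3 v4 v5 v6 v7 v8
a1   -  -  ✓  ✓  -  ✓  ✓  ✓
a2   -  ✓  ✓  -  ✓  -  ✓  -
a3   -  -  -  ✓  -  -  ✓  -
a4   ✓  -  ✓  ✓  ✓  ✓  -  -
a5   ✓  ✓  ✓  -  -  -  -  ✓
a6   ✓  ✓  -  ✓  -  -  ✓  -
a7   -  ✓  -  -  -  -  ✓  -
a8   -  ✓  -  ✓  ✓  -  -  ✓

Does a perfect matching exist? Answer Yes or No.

Yes

One maximum matching: a1→v8, a2→v5, a3→v4, a4→v6, a5→v3, a6→v1, a7→v7, a8→v2.
Every left vertex is matched, so this is a perfect matching.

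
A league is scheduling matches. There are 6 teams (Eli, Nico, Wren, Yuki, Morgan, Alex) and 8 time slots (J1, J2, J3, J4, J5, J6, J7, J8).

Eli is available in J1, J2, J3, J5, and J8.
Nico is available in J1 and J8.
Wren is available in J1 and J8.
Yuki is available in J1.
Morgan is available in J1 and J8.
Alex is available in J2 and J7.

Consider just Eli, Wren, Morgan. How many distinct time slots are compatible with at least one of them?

The union of neighbours of {Eli, Wren, Morgan} is {J1, J2, J3, J5, J8}, which has 5 elements.
Since |N(S)| = 5 ≥ |S| = 3, Hall's condition holds for this subset.

5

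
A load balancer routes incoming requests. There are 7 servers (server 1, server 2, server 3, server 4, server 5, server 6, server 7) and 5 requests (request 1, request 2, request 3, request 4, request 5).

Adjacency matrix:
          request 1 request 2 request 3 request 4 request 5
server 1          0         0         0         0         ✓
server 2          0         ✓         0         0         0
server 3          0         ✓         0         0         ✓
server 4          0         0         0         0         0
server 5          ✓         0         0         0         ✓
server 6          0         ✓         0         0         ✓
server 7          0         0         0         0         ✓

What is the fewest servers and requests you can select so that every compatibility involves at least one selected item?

The 3 edges server 1–request 5, server 2–request 2, server 5–request 1 form a matching, so any vertex cover needs at least 3 vertices (one per matched edge).
Conversely {server 5, request 2, request 5} meets every edge and has exactly 3 vertices, so 3 is optimal.

3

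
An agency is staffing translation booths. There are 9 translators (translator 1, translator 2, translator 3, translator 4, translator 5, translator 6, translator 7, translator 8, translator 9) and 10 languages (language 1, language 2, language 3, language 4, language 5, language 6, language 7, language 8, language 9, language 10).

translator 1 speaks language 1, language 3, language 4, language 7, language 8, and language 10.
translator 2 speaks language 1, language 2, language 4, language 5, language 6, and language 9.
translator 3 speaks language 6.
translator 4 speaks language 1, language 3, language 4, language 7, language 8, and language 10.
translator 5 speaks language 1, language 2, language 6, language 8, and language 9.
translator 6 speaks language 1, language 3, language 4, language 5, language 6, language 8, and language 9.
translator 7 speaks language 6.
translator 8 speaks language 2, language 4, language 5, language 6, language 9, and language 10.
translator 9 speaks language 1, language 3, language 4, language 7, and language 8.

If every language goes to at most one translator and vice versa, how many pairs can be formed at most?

8

For example, pair translator 1-language 3, translator 2-language 4, translator 3-language 6, translator 4-language 7, translator 5-language 2, translator 6-language 9, translator 8-language 10, translator 9-language 8.
The set {translator 3, translator 7} has only 1 neighbour ({language 6}), so by Hall's theorem at most 8 of the 9 translators can be matched.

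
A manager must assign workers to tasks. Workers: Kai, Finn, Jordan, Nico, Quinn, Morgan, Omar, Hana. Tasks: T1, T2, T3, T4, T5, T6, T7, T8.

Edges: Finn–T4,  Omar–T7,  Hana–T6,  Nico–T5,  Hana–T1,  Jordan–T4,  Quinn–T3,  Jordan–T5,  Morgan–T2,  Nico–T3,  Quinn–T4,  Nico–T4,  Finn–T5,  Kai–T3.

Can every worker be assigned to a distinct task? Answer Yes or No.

No

The set {Kai, Finn, Jordan, Nico, Quinn} has only 3 neighbours ({T3, T4, T5}), so by Hall's theorem at most 6 of the 8 workers can be matched.
Hence no matching covers every worker.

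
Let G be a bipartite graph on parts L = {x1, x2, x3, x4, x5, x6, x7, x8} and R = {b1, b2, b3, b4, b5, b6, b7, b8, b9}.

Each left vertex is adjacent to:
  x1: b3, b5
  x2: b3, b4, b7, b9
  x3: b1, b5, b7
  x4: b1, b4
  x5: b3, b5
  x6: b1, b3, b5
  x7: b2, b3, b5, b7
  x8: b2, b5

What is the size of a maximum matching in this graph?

7

One maximum matching: x1→b5, x2→b9, x3→b7, x4→b4, x5→b3, x6→b1, x7→b2.
The set {x1, x3, x5, x6, x7, x8} has only 5 neighbours ({b1, b2, b3, b5, b7}), so by Hall's theorem at most 7 of the 8 left vertices can be matched.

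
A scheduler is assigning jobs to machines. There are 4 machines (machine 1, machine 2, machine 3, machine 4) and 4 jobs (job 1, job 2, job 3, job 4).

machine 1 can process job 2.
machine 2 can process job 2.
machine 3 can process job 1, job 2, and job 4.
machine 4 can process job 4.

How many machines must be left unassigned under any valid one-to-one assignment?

For example, pair machine 1–job 2, machine 3–job 1, machine 4–job 4.
The set {machine 1, machine 2} has only 1 neighbour ({job 2}), so by Hall's theorem at most 3 of the 4 machines can be matched.
That matches 3 of the 4, leaving 1 unmatched; no matching can do better.

1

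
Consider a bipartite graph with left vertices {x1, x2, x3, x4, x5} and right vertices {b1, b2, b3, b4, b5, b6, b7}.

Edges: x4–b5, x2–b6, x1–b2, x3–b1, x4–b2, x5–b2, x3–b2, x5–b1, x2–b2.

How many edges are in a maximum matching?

A valid assignment of size 4: x1→b2, x2→b6, x3→b1, x4→b5.
The set {x1, x3, x5} has only 2 neighbours ({b1, b2}), so by Hall's theorem at most 4 of the 5 left vertices can be matched.

4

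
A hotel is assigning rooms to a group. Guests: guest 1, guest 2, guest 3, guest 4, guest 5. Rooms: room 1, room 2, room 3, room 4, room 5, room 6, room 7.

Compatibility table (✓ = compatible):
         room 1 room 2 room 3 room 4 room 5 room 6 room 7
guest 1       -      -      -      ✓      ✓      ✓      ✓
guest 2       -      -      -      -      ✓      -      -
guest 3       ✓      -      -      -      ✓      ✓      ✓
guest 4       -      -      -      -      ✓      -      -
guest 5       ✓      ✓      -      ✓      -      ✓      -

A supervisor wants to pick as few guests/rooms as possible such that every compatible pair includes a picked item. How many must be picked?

The 4 edges guest 1–room 7, guest 2–room 5, guest 3–room 6, guest 5–room 4 form a matching, so any vertex cover needs at least 4 vertices (one per matched edge).
Conversely {guest 1, guest 3, guest 5, room 5} meets every edge and has exactly 4 vertices, so 4 is optimal.

4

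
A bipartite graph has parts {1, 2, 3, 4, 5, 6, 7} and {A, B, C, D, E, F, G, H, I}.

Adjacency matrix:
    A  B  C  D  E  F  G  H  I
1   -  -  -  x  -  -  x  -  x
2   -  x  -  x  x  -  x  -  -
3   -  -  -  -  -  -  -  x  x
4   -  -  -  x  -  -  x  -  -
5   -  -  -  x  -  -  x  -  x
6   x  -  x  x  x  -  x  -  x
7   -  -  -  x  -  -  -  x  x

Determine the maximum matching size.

A valid assignment of size 6: 1-I, 2-B, 3-H, 4-D, 5-G, 6-A.
The set {1, 3, 4, 5, 7} has only 4 neighbours ({D, G, H, I}), so by Hall's theorem at most 6 of the 7 left vertices can be matched.

6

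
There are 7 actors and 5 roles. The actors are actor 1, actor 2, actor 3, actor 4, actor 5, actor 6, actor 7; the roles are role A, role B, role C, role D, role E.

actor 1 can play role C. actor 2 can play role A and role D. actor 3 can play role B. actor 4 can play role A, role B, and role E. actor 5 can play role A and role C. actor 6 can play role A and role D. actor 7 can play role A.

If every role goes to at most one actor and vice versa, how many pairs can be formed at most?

For example, pair actor 1–role C, actor 2–role D, actor 3–role B, actor 4–role E, actor 5–role A.
The set {actor 1, actor 2, actor 5, actor 6, actor 7} has only 3 neighbours ({role A, role C, role D}), so by Hall's theorem at most 5 of the 7 actors can be matched.

5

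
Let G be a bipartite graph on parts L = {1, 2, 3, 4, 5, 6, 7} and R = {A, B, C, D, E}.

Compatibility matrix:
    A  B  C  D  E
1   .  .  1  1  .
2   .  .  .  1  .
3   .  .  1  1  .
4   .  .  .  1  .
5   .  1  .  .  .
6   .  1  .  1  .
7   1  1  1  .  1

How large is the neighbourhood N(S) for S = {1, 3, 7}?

5

The union of neighbours of {1, 3, 7} is {A, B, C, D, E}, which has 5 elements.
Since |N(S)| = 5 ≥ |S| = 3, Hall's condition holds for this subset.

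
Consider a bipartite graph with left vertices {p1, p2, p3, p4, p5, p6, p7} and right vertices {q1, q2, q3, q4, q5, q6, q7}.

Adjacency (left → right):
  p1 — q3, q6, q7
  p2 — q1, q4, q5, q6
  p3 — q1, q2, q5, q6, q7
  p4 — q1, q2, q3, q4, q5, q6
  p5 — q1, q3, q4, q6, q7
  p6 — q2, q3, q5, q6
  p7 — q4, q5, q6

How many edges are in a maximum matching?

A valid assignment of size 7: p1→q3, p2→q5, p3→q7, p4→q1, p5→q4, p6→q2, p7→q6.
This saturates every left vertex, so 7 is the maximum.

7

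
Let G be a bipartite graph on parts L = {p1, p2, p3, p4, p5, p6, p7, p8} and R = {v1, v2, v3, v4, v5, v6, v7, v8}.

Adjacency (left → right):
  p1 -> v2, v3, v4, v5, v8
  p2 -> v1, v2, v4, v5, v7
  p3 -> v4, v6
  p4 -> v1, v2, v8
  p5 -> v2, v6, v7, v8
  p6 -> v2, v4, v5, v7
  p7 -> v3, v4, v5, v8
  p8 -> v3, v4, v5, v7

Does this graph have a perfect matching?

Yes

For example, pair p1-v5, p2-v1, p3-v6, p4-v8, p5-v2, p6-v4, p7-v3, p8-v7.
Every left vertex is matched, so this is a perfect matching.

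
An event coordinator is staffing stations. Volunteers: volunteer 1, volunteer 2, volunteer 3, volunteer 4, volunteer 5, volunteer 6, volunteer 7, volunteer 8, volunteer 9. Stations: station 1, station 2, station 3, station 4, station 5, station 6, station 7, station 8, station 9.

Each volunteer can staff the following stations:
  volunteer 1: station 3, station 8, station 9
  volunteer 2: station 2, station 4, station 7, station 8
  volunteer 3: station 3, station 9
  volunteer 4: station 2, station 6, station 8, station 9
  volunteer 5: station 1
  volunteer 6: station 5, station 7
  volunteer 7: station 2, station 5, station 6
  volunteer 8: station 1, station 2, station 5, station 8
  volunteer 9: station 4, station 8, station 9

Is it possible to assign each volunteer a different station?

A valid assignment of size 9: volunteer 1→station 3, volunteer 2→station 8, volunteer 3→station 9, volunteer 4→station 6, volunteer 5→station 1, volunteer 6→station 7, volunteer 7→station 5, volunteer 8→station 2, volunteer 9→station 4.
All 9 volunteers are covered.

Yes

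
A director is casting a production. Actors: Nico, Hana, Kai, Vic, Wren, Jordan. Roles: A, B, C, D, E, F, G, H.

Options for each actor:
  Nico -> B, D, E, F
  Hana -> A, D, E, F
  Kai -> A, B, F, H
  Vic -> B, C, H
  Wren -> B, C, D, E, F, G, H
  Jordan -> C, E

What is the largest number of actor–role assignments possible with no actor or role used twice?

One maximum matching: Nico–B, Hana–D, Kai–F, Vic–C, Wren–G, Jordan–E.
All 6 actors are matched, so no larger matching exists.

6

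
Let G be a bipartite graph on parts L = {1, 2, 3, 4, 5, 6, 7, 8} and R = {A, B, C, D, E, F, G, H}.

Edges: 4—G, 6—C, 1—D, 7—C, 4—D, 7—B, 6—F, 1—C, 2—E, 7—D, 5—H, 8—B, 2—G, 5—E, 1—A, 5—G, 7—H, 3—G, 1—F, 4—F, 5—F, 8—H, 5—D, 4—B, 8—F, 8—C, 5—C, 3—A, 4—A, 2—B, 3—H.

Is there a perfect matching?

Yes

For example, pair 1-D, 2-E, 3-H, 4-A, 5-G, 6-F, 7-C, 8-B.
All 8 left vertices are covered.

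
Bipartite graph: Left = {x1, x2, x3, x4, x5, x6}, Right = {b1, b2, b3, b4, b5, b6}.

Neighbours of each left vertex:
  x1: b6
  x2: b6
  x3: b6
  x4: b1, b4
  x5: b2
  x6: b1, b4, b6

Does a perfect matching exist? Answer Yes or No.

The set {x1, x2, x3} has only 1 neighbour ({b6}), so by Hall's theorem at most 4 of the 6 left vertices can be matched.
Hence no matching covers every left vertex.

No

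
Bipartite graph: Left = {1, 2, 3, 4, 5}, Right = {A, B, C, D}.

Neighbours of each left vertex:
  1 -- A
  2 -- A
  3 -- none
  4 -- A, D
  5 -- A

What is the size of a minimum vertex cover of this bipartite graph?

2

The 2 edges 1–A, 4–D form a matching, so any vertex cover needs at least 2 vertices (one per matched edge).
Conversely {4, A} meets every edge and has exactly 2 vertices, so 2 is optimal.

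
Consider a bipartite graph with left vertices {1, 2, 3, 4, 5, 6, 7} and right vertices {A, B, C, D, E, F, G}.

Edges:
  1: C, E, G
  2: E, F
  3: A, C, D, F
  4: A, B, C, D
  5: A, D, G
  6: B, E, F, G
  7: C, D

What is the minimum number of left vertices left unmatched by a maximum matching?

0

One maximum matching: 1-G, 2-F, 3-A, 4-B, 5-D, 6-E, 7-C.
This saturates every left vertex, so 7 is the maximum.
That matches 7 of the 7, leaving 0 unmatched; no matching can do better.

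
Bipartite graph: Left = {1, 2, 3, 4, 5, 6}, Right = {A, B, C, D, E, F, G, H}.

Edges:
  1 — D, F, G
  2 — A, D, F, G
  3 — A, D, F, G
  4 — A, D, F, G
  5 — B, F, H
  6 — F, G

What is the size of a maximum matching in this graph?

For example, pair 1–G, 2–A, 3–D, 4–F, 5–B.
The set {1, 2, 3, 4, 6} has only 4 neighbours ({A, D, F, G}), so by Hall's theorem at most 5 of the 6 left vertices can be matched.

5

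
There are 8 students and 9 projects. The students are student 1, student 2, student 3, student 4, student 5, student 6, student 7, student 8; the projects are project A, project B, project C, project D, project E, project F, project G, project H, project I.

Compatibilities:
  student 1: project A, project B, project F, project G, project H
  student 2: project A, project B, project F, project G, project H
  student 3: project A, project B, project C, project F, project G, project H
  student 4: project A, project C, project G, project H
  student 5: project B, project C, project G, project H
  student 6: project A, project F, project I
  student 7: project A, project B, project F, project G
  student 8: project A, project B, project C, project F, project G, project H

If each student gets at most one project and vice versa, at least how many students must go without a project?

1

For example, pair student 1-project F, student 2-project H, student 3-project B, student 4-project C, student 5-project G, student 6-project I, student 7-project A.
The set {student 1, student 2, student 3, student 4, student 5, student 7, student 8} has only 6 neighbours ({project A, project B, project C, project F, project G, project H}), so by Hall's theorem at most 7 of the 8 students can be matched.
That matches 7 of the 8, leaving 1 unmatched; no matching can do better.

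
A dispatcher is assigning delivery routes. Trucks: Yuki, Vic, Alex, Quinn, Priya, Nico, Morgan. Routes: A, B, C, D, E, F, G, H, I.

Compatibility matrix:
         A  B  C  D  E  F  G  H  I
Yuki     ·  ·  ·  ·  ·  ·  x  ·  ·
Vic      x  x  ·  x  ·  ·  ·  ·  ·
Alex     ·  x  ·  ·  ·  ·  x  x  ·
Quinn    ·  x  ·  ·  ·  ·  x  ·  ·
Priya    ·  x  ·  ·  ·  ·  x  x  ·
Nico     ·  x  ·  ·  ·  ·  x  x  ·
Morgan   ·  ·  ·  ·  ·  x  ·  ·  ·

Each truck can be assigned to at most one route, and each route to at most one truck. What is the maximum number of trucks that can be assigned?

For example, pair Yuki→G, Vic→D, Alex→H, Quinn→B, Morgan→F.
The set {Yuki, Alex, Quinn, Priya, Nico} has only 3 neighbours ({B, G, H}), so by Hall's theorem at most 5 of the 7 trucks can be matched.

5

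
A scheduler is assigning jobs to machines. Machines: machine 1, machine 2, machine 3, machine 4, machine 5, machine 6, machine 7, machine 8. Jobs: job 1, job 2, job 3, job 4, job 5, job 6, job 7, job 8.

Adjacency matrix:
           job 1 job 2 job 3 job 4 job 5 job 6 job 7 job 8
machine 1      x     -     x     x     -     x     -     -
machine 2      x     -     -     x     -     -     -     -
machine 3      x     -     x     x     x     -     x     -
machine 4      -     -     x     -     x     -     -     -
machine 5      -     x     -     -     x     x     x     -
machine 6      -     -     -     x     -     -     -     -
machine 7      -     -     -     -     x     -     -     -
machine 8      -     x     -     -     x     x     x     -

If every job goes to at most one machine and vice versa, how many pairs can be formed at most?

For example, pair machine 1–job 6, machine 2–job 1, machine 3–job 7, machine 4–job 3, machine 5–job 2, machine 6–job 4, machine 7–job 5.
The set {machine 1, machine 2, machine 3, machine 4, machine 5, machine 6, machine 7, machine 8} has only 7 neighbours ({job 1, job 2, job 3, job 4, job 5, job 6, job 7}), so by Hall's theorem at most 7 of the 8 machines can be matched.

7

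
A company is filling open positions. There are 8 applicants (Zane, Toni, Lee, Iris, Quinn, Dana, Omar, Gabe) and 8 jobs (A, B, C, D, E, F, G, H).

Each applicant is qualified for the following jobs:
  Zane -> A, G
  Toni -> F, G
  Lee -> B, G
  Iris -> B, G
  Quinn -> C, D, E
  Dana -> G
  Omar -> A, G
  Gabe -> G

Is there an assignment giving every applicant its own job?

No

The set {Zane, Lee, Iris, Dana, Omar, Gabe} has only 3 neighbours ({A, B, G}), so by Hall's theorem at most 5 of the 8 applicants can be matched.
Hence no matching covers every applicant.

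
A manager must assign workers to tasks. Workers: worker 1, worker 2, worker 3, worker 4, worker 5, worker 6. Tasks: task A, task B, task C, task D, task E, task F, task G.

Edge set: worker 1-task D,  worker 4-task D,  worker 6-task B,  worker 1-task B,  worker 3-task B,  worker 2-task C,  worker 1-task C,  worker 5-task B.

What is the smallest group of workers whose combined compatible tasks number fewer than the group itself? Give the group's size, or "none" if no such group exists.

2

Take S = {worker 3, worker 5}. Its neighbourhood is {task B}, so |N(S)| = 1 < |S| = 2.
No single vertex violates Hall's condition since each has at least one neighbour, so 2 is the minimum.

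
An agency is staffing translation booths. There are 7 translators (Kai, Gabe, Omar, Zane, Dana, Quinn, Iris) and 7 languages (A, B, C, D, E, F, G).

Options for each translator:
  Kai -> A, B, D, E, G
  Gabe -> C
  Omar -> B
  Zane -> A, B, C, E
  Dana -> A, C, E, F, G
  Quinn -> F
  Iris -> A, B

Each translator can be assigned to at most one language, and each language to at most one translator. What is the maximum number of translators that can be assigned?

For example, pair Kai–D, Gabe–C, Omar–B, Zane–E, Dana–G, Quinn–F, Iris–A.
This saturates every translator, so 7 is the maximum.

7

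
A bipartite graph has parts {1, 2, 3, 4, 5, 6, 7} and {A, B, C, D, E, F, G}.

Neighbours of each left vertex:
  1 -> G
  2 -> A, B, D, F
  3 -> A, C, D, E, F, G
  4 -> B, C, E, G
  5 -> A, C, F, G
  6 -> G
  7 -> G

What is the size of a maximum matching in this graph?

5

A valid assignment of size 5: 1-G, 2-B, 3-A, 4-E, 5-F.
The set {1, 6, 7} has only 1 neighbour ({G}), so by Hall's theorem at most 5 of the 7 left vertices can be matched.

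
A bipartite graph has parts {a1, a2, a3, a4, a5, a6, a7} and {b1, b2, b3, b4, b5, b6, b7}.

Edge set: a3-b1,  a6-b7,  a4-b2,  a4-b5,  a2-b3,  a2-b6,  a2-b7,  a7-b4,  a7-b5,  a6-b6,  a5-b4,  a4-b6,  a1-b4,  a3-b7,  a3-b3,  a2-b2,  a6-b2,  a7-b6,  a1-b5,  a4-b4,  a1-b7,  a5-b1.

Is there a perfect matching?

Yes

For example, pair a1→b7, a2→b6, a3→b3, a4→b4, a5→b1, a6→b2, a7→b5.
Every left vertex is matched, so this is a perfect matching.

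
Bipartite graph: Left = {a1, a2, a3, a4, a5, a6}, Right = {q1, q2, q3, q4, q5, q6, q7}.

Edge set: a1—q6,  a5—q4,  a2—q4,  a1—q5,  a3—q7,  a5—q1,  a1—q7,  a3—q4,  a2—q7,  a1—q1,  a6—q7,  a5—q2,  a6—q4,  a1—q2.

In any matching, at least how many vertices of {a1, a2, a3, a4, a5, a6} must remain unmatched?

A valid assignment of size 4: a1-q6, a2-q4, a3-q7, a5-q2.
The set {a2, a3, a4, a6} has only 2 neighbours ({q4, q7}), so by Hall's theorem at most 4 of the 6 left vertices can be matched.
That matches 4 of the 6, leaving 2 unmatched; no matching can do better.

2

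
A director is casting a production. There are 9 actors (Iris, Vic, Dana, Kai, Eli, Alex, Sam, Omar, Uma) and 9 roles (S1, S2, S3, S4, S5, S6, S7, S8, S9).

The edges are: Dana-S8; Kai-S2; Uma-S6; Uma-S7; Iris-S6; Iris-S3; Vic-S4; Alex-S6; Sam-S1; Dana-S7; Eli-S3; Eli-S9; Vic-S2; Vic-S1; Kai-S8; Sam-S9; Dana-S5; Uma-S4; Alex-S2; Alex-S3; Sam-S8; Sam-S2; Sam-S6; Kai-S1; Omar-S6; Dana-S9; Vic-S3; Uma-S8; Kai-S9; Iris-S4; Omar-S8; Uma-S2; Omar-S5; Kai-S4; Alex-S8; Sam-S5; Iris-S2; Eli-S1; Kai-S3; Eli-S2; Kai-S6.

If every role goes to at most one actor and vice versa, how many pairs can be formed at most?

9

One maximum matching: Iris–S4, Vic–S3, Dana–S7, Kai–S9, Eli–S1, Alex–S8, Sam–S5, Omar–S6, Uma–S2.
All 9 actors are matched, so no larger matching exists.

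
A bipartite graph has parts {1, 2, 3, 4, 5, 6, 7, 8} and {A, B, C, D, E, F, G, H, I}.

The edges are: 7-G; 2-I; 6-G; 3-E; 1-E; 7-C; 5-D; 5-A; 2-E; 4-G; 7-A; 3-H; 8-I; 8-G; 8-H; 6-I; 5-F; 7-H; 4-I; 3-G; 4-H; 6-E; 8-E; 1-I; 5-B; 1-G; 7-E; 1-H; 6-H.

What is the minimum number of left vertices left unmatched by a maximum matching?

2

One maximum matching: 1-E, 2-I, 3-H, 4-G, 5-B, 7-A.
The set {1, 2, 3, 4, 6, 8} has only 4 neighbours ({E, G, H, I}), so by Hall's theorem at most 6 of the 8 left vertices can be matched.
That matches 6 of the 8, leaving 2 unmatched; no matching can do better.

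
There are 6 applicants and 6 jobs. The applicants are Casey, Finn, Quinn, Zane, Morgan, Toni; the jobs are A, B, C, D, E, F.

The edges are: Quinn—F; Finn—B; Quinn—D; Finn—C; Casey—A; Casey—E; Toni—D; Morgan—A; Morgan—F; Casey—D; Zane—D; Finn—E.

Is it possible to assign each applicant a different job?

The set {Zane, Toni} has only 1 neighbour ({D}), so by Hall's theorem at most 5 of the 6 applicants can be matched.
Hence no matching covers every applicant.

No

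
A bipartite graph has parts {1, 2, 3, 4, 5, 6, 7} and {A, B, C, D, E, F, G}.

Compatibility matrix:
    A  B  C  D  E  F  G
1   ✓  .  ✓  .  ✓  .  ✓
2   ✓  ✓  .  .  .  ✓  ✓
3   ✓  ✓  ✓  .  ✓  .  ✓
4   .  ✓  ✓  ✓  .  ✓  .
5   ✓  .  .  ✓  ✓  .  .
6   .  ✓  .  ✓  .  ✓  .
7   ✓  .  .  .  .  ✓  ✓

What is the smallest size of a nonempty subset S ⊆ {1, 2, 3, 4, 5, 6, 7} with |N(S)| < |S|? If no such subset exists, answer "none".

A matching saturating every left vertex exists, for instance 1→C, 2→G, 3→A, 4→B, 5→E, 6→D, 7→F.
By Hall's marriage theorem, this means |N(S)| ≥ |S| for every subset S, so no violating subset exists.

none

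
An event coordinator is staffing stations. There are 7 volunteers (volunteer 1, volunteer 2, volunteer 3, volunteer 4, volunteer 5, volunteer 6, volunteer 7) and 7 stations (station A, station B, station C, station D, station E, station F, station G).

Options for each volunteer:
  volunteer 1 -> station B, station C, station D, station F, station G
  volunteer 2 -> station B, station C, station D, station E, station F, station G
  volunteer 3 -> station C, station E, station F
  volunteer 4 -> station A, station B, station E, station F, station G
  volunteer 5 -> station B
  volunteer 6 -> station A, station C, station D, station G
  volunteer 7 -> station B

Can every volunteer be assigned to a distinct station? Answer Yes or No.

The set {volunteer 5, volunteer 7} has only 1 neighbour ({station B}), so by Hall's theorem at most 6 of the 7 volunteers can be matched.
Hence no matching covers every volunteer.

No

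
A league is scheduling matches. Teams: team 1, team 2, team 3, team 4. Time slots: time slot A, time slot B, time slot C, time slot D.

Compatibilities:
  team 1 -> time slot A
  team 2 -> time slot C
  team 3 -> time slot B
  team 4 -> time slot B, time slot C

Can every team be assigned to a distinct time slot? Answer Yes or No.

The set {team 2, team 3, team 4} has only 2 neighbours ({time slot B, time slot C}), so by Hall's theorem at most 3 of the 4 teams can be matched.
Hence no matching covers every team.

No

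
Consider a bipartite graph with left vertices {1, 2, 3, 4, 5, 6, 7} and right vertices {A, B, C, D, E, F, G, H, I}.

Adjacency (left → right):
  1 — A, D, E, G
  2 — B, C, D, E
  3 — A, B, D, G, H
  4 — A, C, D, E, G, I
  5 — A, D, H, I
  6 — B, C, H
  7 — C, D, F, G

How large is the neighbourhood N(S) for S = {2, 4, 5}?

The union of neighbours of {2, 4, 5} is {A, B, C, D, E, G, H, I}, which has 8 elements.
Since |N(S)| = 8 ≥ |S| = 3, Hall's condition holds for this subset.

8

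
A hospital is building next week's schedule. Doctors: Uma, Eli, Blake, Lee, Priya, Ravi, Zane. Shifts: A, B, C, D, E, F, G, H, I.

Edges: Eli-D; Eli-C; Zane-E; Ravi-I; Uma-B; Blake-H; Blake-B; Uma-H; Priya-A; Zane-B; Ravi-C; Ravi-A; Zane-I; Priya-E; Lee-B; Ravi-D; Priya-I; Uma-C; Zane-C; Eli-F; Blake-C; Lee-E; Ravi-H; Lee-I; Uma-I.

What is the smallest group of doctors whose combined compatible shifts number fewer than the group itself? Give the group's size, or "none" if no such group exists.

none

A matching saturating every doctor exists, for instance Uma→H, Eli→F, Blake→C, Lee→E, Priya→I, Ravi→A, Zane→B.
By Hall's marriage theorem, this means |N(S)| ≥ |S| for every subset S, so no violating subset exists.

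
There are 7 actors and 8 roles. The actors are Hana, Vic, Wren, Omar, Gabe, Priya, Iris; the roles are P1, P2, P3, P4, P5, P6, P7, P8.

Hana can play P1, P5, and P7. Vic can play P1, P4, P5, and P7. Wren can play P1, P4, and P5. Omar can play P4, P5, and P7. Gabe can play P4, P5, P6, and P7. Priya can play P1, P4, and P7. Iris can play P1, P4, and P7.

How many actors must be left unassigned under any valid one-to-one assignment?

For example, pair Hana–P1, Vic–P4, Wren–P5, Omar–P7, Gabe–P6.
The set {Hana, Vic, Wren, Omar, Priya, Iris} has only 4 neighbours ({P1, P4, P5, P7}), so by Hall's theorem at most 5 of the 7 actors can be matched.
That matches 5 of the 7, leaving 2 unmatched; no matching can do better.

2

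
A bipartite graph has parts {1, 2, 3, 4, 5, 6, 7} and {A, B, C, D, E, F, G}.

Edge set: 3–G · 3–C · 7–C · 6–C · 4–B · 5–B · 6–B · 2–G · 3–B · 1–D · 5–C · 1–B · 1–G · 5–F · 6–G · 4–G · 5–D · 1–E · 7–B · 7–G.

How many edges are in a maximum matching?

5

For example, pair 1-E, 2-G, 3-C, 4-B, 5-F.
The set {2, 3, 4, 6, 7} has only 3 neighbours ({B, C, G}), so by Hall's theorem at most 5 of the 7 left vertices can be matched.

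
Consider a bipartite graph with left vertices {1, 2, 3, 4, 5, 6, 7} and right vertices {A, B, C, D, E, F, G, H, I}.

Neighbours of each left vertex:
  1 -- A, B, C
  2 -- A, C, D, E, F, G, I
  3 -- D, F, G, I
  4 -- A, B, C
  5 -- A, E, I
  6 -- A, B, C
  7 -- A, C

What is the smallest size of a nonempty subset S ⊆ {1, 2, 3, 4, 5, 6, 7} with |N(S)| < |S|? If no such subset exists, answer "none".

Take S = {1, 4, 6, 7}. Its neighbourhood is {A, B, C}, so |N(S)| = 3 < |S| = 4.
Every subset of size less than 4 has at least as many neighbours as members, so 4 is the minimum.

4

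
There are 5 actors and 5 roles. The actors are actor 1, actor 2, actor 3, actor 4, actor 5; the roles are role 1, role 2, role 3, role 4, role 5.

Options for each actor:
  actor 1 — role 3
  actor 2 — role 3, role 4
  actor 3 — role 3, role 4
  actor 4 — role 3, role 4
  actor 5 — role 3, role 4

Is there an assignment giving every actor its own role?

The set {actor 1, actor 2, actor 3, actor 4, actor 5} has only 2 neighbours ({role 3, role 4}), so by Hall's theorem at most 2 of the 5 actors can be matched.
Hence no matching covers every actor.

No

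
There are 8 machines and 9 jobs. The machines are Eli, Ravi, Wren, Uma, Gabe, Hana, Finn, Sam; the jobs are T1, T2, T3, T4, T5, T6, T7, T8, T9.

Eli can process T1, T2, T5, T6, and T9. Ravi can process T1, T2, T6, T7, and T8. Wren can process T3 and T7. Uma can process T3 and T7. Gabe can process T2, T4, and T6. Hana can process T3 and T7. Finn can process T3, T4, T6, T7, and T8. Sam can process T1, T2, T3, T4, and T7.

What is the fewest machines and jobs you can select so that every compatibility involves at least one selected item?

7

The 7 edges Eli–T5, Ravi–T8, Wren–T3, Uma–T7, Gabe–T2, Finn–T6, Sam–T4 form a matching, so any vertex cover needs at least 7 vertices (one per matched edge).
Conversely {Eli, Ravi, Gabe, Finn, Sam, T3, T7} meets every edge and has exactly 7 vertices, so 7 is optimal.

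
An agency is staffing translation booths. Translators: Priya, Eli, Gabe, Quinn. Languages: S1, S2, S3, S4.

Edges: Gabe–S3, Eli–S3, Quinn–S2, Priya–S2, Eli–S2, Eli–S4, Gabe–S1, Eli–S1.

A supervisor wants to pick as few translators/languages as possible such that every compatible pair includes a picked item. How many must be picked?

{Eli, Gabe, S2} is a vertex cover of size 3: every edge has an endpoint in this set.
No smaller cover exists because Priya–S2, Eli–S4, Gabe–S3 is a matching of size 3, and a cover must include an endpoint of each of these disjoint edges (König's theorem).

3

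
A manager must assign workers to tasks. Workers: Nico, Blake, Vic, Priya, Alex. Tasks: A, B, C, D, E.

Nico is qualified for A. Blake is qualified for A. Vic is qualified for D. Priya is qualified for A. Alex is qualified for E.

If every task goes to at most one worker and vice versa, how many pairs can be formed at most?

3

A valid assignment of size 3: Nico-A, Vic-D, Alex-E.
The set {Nico, Blake, Priya} has only 1 neighbour ({A}), so by Hall's theorem at most 3 of the 5 workers can be matched.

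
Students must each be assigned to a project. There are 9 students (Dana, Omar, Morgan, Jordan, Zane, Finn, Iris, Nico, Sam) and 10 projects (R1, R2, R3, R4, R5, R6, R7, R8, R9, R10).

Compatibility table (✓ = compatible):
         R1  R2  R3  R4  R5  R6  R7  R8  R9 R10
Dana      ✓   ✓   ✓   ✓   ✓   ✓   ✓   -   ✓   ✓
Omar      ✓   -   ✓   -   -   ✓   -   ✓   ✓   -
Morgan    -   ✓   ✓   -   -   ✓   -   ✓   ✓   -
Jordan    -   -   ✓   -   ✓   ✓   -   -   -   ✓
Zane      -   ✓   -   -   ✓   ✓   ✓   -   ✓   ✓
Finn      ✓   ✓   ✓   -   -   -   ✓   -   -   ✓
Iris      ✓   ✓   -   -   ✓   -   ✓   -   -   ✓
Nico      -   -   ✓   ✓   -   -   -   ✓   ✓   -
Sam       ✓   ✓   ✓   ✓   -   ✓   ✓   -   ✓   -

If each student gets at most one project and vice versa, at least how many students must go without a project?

A valid assignment of size 9: Dana–R4, Omar–R3, Morgan–R6, Jordan–R5, Zane–R7, Finn–R2, Iris–R10, Nico–R8, Sam–R9.
This saturates every student, so 9 is the maximum.
That matches 9 of the 9, leaving 0 unmatched; no matching can do better.

0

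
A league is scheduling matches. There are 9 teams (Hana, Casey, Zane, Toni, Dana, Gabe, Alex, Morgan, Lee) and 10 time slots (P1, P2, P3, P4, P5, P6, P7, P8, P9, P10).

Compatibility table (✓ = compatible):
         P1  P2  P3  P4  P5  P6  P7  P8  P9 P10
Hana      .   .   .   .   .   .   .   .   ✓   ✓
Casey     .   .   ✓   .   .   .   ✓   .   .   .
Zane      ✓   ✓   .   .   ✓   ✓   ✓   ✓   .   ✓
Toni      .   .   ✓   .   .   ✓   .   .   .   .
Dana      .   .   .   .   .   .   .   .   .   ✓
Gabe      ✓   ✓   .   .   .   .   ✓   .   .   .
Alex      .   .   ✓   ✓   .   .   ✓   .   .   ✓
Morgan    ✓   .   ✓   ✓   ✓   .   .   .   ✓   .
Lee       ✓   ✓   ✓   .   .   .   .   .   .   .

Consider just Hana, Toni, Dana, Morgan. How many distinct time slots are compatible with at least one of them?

7

The union of neighbours of {Hana, Toni, Dana, Morgan} is {P1, P3, P4, P5, P6, P9, P10}, which has 7 elements.
Since |N(S)| = 7 ≥ |S| = 4, Hall's condition holds for this subset.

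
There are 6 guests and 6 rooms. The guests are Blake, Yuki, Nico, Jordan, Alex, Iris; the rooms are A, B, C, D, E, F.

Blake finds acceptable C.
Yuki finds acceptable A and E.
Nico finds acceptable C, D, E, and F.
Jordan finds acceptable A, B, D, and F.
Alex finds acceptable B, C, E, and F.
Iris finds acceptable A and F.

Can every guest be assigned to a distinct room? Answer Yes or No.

A valid assignment of size 6: Blake–C, Yuki–A, Nico–D, Jordan–B, Alex–E, Iris–F.
Every guest is matched, so this is a perfect matching.

Yes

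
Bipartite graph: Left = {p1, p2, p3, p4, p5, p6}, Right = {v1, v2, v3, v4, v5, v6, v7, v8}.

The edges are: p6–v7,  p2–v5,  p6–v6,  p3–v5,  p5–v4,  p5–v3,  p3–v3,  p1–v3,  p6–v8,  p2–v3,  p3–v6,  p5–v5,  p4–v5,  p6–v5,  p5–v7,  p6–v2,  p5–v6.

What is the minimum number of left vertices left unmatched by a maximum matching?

For example, pair p1-v3, p2-v5, p3-v6, p5-v4, p6-v2.
The set {p1, p2, p4} has only 2 neighbours ({v3, v5}), so by Hall's theorem at most 5 of the 6 left vertices can be matched.
That matches 5 of the 6, leaving 1 unmatched; no matching can do better.

1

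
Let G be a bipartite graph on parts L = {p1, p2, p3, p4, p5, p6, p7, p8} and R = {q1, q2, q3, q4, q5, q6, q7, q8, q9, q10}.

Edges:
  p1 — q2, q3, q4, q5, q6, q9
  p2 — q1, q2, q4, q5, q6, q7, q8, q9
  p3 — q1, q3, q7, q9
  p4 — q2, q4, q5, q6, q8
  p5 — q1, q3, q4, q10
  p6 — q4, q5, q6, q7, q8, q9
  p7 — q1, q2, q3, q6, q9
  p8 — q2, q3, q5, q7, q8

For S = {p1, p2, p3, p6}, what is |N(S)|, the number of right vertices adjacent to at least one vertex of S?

The union of neighbours of {p1, p2, p3, p6} is {q1, q2, q3, q4, q5, q6, q7, q8, q9}, which has 9 elements.
Since |N(S)| = 9 ≥ |S| = 4, Hall's condition holds for this subset.

9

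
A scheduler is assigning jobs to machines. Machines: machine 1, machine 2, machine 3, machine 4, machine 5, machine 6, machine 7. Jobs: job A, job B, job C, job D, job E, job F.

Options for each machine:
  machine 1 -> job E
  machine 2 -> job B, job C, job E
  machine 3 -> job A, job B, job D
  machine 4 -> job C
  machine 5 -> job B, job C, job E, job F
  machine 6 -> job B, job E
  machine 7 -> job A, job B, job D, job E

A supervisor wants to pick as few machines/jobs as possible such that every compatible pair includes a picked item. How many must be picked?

6

A maximum matching has 6 edges (e.g. machine 1–job E, machine 2–job B, machine 3–job D, machine 4–job C, machine 5–job F, machine 7–job A).
By König's theorem the minimum vertex cover has the same size. One such cover is {machine 3, machine 5, machine 7, job B, job C, job E}.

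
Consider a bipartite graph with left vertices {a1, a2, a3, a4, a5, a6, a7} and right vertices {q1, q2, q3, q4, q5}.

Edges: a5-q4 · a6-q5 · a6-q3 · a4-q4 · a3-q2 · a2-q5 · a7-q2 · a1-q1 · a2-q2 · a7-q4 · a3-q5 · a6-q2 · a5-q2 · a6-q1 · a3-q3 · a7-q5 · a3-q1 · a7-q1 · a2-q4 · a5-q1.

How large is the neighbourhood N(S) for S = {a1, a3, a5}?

The union of neighbours of {a1, a3, a5} is {q1, q2, q3, q4, q5}, which has 5 elements.
Since |N(S)| = 5 ≥ |S| = 3, Hall's condition holds for this subset.

5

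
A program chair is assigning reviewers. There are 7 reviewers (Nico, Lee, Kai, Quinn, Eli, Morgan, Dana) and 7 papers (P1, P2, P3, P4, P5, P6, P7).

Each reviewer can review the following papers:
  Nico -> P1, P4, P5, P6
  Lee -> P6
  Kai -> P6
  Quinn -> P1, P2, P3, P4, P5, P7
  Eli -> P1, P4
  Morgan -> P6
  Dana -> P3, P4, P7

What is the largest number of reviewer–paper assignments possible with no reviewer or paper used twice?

A valid assignment of size 5: Nico→P5, Lee→P6, Quinn→P3, Eli→P1, Dana→P7.
The set {Lee, Kai, Morgan} has only 1 neighbour ({P6}), so by Hall's theorem at most 5 of the 7 reviewers can be matched.

5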